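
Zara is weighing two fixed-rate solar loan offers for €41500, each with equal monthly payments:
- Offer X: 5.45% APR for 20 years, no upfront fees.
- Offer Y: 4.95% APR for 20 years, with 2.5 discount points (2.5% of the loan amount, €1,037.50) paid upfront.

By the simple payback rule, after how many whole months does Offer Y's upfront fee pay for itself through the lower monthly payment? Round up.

Offer X: at 5.45% the monthly rate is 0.0045417, so the payment is 41,500 × 0.0045417 / (1 − 1.0045417^−240) = €284.30.
Offer Y: at 4.95% the monthly rate is 0.0041250, so the payment is 41,500 × 0.0041250 / (1 − 1.0041250^−240) = €272.74.
Monthly savings = €284.30 − €272.74 = €11.56.
Break-even = €1,037.50 / €11.56 = 89.75 → 90 months.

90 months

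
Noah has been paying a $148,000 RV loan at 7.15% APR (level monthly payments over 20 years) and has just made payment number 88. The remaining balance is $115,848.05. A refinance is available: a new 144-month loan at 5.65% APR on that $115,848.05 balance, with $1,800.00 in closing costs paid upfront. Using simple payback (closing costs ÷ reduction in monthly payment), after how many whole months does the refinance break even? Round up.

36 months

Current payment = 148,000 × 7.15%/12 / (1 − (1+0.0059583)^−240) = $1,160.81.
Refinanced payment = 115,848.05 × 0.0047083 / (1 − (1+0.0047083)^−144) = $1,109.63.
Monthly savings = $1,160.81 − $1,109.63 = $51.18.
Break-even = $1,800.00 / $51.18 = 35.17 → 36 months.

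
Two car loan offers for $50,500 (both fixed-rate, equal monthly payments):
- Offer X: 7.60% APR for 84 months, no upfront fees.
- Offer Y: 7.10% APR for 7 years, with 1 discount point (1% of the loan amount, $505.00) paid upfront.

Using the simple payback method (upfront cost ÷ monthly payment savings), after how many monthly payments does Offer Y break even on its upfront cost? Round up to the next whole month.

41 months

Offer X: at 7.60% the monthly rate is 0.0063333, so the payment is 50,500 × 0.0063333 / (1 − 1.0063333^−84) = $777.08.
Offer Y: monthly rate = 7.1%/12 = 0.0059167; payment = 50,500 × 0.0059167 / (1 − (1+0.0059167)^−84) = $764.65.
Monthly savings = $777.08 − $764.65 = $12.43.
Break-even = $505.00 / $12.43 = 40.63 → 41 months.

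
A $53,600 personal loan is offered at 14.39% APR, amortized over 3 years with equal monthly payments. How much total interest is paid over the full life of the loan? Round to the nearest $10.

$12,720

At 14.39% the monthly rate is 0.0119917, so the payment is 53,600 × 0.0119917 / (1 − 1.0119917^−36) = $1,842.09.
Total paid = 36 × $1,842.09 = $66,315.24; interest = $66,315.24 − $53,600 = $12,715.24.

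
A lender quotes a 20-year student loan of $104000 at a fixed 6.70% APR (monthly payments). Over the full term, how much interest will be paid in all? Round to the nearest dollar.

$85,046

At 6.70% the monthly rate is 0.0055833, so the payment is 104,000 × 0.0055833 / (1 − 1.0055833^−240) = $787.69.
Total paid = 240 × $787.69 = $189,045.60; interest = $189,045.60 − $104,000 = $85,045.60.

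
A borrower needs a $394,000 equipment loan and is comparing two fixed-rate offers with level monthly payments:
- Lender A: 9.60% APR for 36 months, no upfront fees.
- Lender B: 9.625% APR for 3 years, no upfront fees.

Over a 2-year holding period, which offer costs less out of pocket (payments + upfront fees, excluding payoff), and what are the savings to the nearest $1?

Lender A by $111

Lender A: monthly rate = 9.6%/12 = 0.0080000; payment = 394,000 × 0.0080000 / (1 − (1+0.0080000)^−36) = $12,639.41.
Lender B: at 9.625% the monthly rate is 0.0080208, so the payment is 394,000 × 0.0080208 / (1 − 1.0080208^−36) = $12,644.02.
Over 24 months: Lender A costs 24 × $12,639.41 = $303,345.84; Lender B costs 24 × $12,644.02 = $303,456.48.
Lender A is cheaper by $303,456.48 − $303,345.84 = $110.64.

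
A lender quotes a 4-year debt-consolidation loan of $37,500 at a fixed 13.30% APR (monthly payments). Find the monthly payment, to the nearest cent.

At 13.30% the monthly rate is 0.0110833, so the payment is 37,500 × 0.0110833 / (1 − 1.0110833^−48) = $1,011.62.

$1,011.62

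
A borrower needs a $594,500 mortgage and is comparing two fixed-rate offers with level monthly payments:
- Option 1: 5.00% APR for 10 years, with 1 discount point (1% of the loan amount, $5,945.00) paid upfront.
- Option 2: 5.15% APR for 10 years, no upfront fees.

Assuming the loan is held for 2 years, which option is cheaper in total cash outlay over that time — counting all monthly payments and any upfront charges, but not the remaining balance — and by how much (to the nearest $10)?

Option 1: monthly rate = 5%/12 = 0.0041667; payment = 594,500 × 0.0041667 / (1 − (1+0.0041667)^−120) = $6,305.59.
Option 2: at 5.15% the monthly rate is 0.0042917, so the payment is 594,500 × 0.0042917 / (1 − 1.0042917^−120) = $6,349.27.
Over 24 months: Option 1 costs 24 × $6,305.59 + $5,945.00 = $157,279.16; Option 2 costs 24 × $6,349.27 = $152,382.48.
Option 2 is cheaper by $157,279.16 − $152,382.48 = $4,896.68.

Option 2 by $4,900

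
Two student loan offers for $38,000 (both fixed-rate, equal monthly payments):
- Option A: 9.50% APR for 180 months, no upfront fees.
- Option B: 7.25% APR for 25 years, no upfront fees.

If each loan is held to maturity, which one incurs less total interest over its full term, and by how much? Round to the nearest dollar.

Option A by $10,975

Option A: at 9.50% the monthly rate is 0.0079167, so the payment is 38,000 × 0.0079167 / (1 − 1.0079167^−180) = $396.81.
Total interest on Option A = 180 × $396.81 − $38,000 = $33,425.80.
Option B: monthly rate = 7.25%/12 = 0.0060417; payment = 38,000 × 0.0060417 / (1 − (1+0.0060417)^−300) = $274.67.
Total interest on Option B = 300 × $274.67 − $38,000 = $44,401.00.
Option A is lower by $10,975.20.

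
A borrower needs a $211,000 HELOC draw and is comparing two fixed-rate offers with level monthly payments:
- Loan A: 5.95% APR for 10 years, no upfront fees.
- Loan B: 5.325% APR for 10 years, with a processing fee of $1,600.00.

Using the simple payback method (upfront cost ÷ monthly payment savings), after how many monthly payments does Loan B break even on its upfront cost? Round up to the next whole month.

Loan A: monthly rate = 5.95%/12 = 0.0049583; payment = 211,000 × 0.0049583 / (1 − (1+0.0049583)^−120) = $2,337.24.
Loan B: at 5.325% the monthly rate is 0.0044375, so the payment is 211,000 × 0.0044375 / (1 − 1.0044375^−120) = $2,271.65.
Monthly savings = $2,337.24 − $2,271.65 = $65.59.
Break-even = $1,600.00 / $65.59 = 24.39 → 25 months.

25 months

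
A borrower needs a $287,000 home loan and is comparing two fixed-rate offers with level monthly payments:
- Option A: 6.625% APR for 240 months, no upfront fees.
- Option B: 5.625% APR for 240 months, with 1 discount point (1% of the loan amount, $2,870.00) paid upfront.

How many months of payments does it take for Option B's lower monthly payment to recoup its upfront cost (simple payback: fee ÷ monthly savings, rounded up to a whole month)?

Option A: at 6.625% the monthly rate is 0.0055208, so the payment is 287,000 × 0.0055208 / (1 − 1.0055208^−240) = $2,160.97.
Option B: at 5.625% the monthly rate is 0.0046875, so the payment is 287,000 × 0.0046875 / (1 − 1.0046875^−240) = $1,994.55.
Monthly savings = $2,160.97 − $1,994.55 = $166.42.
Break-even = $2,870.00 / $166.42 = 17.25 → 18 months.

18 months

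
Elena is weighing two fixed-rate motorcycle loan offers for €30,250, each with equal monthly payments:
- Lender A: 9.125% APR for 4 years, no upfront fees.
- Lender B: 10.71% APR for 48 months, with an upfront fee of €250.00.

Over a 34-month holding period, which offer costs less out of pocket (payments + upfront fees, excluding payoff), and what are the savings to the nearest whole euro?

Lender A: at 9.125% the monthly rate is 0.0076042, so the payment is 30,250 × 0.0076042 / (1 − 1.0076042^−48) = €754.57.
Lender B: monthly rate = 10.71%/12 = 0.0089250; payment = 30,250 × 0.0089250 / (1 − (1+0.0089250)^−48) = €777.57.
Over 34 months: Lender A costs 34 × €754.57 = €25,655.38; Lender B costs 34 × €777.57 + €250.00 = €26,687.38.
Lender A is cheaper by €26,687.38 − €25,655.38 = €1,032.00.

Lender A by €1,032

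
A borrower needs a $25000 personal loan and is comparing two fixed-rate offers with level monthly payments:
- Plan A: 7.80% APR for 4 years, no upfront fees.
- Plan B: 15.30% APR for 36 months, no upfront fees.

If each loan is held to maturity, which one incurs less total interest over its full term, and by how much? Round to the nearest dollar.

Plan A: at 7.80% the monthly rate is 0.0065000, so the payment is 25,000 × 0.0065000 / (1 − 1.0065000^−48) = $607.98.
Total interest on Plan A = 48 × $607.98 − $25,000 = $4,183.04.
Plan B: at 15.30% the monthly rate is 0.0127500, so the payment is 25,000 × 0.0127500 / (1 − 1.0127500^−36) = $870.31.
Total interest on Plan B = 36 × $870.31 − $25,000 = $6,331.16.
Plan A is lower by $2,148.12.

Plan A by $2,148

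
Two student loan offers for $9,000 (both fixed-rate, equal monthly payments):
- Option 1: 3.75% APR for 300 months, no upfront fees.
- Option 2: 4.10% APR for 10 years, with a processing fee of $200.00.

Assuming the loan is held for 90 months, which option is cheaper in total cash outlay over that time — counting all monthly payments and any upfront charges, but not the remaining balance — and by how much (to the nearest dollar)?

Option 1 by $4,275

Option 1: monthly rate = 3.75%/12 = 0.0031250; payment = 9,000 × 0.0031250 / (1 − (1+0.0031250)^−300) = $46.27.
Option 2: monthly rate = 4.1%/12 = 0.0034167; payment = 9,000 × 0.0034167 / (1 − (1+0.0034167)^−120) = $91.55.
Over 90 months: Option 1 costs 90 × $46.27 = $4,164.30; Option 2 costs 90 × $91.55 + $200.00 = $8,439.50.
Option 1 is cheaper by $8,439.50 − $4,164.30 = $4,275.20.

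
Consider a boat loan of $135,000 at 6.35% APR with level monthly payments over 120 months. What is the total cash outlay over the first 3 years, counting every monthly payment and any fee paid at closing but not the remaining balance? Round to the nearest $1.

$54,814

At 6.35% the monthly rate is 0.0052917, so the payment is 135,000 × 0.0052917 / (1 − 1.0052917^−120) = $1,522.61.
Total outlay = 36 × $1,522.61 = $54,813.96.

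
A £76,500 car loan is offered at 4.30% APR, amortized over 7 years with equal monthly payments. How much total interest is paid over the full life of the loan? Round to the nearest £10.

Monthly rate = 4.3%/12 = 0.0035833; payment = 76,500 × 0.0035833 / (1 − (1+0.0035833)^−84) = £1,056.26.
Total paid = 84 × £1,056.26 = £88,725.84; interest = £88,725.84 − £76,500 = £12,225.84.

£12,230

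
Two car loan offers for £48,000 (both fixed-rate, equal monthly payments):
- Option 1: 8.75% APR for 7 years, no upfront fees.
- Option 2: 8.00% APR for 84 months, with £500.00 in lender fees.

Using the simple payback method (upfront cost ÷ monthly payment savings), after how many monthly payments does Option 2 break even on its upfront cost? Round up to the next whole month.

Option 1: at 8.75% the monthly rate is 0.0072917, so the payment is 48,000 × 0.0072917 / (1 − 1.0072917^−84) = £766.20.
Option 2: monthly rate = 8%/12 = 0.0066667; payment = 48,000 × 0.0066667 / (1 − (1+0.0066667)^−84) = £748.14.
Monthly savings = £766.20 − £748.14 = £18.06.
Break-even = £500.00 / £18.06 = 27.69 → 28 months.

28 months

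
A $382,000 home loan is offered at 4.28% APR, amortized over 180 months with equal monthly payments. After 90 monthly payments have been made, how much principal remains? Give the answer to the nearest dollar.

With monthly rate i = 4.28%/12 = 0.0035667, the balance after k of n payments is P · [(1+i)^n − (1+i)^k] / [(1+i)^n − 1].
(1+0.0035667)^180 = 1.89810841 and (1+0.0035667)^90 = 1.37771855, so the balance is 382,000 × (1.89810841 − 1.37771855) / (1.89810841 − 1) = $221,341.79.

$221,342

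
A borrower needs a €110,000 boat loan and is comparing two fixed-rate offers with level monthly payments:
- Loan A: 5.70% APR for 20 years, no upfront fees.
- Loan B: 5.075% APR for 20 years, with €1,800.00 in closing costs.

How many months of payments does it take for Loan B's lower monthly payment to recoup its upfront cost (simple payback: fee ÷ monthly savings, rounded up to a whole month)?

Loan A: at 5.70% the monthly rate is 0.0047500, so the payment is 110,000 × 0.0047500 / (1 − 1.0047500^−240) = €769.16.
Loan B: monthly rate = 5.075%/12 = 0.0042292; payment = 110,000 × 0.0042292 / (1 − (1+0.0042292)^−240) = €730.52.
Monthly savings = €769.16 − €730.52 = €38.64.
Break-even = €1,800.00 / €38.64 = 46.58 → 47 months.

47 months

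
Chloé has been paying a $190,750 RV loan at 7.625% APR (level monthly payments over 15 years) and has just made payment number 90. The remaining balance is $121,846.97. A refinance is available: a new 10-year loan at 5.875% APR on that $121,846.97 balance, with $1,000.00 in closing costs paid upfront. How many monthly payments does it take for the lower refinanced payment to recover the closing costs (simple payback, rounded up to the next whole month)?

3 months

Current payment = 190,750 × 7.625%/12 / (1 − (1+0.0063542)^−180) = $1,781.85.
Refinanced payment = 121,846.97 × 0.0048958 / (1 − (1+0.0048958)^−120) = $1,345.12.
Monthly savings = $1,781.85 − $1,345.12 = $436.73.
Break-even = $1,000.00 / $436.73 = 2.29 → 3 months.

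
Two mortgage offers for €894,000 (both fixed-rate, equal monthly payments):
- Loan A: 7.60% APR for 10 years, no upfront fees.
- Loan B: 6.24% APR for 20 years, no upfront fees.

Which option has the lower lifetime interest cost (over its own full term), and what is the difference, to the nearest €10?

Loan A: monthly rate = 7.6%/12 = 0.0063333; payment = 894,000 × 0.0063333 / (1 − (1+0.0063333)^−120) = €10,658.66.
Total interest on Loan A = 120 × €10,658.66 − €894,000 = €385,039.20.
Loan B: monthly rate = 6.24%/12 = 0.0052000; payment = 894,000 × 0.0052000 / (1 − (1+0.0052000)^−240) = €6,529.29.
Total interest on Loan B = 240 × €6,529.29 − €894,000 = €673,029.60.
Loan A is lower by €287,990.40.

Loan A by €287,990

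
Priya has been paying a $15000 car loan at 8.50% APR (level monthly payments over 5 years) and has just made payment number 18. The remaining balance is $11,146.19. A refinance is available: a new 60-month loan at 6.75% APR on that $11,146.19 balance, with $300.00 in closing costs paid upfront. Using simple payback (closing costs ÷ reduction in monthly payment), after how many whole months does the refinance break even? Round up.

4 months

Current payment = 15,000 × 8.5%/12 / (1 − (1+0.0070833)^−60) = $307.75.
Refinanced payment = 11,146.19 × 0.0056250 / (1 − (1+0.0056250)^−60) = $219.40.
Monthly savings = $307.75 − $219.40 = $88.35.
Break-even = $300.00 / $88.35 = 3.40 → 4 months.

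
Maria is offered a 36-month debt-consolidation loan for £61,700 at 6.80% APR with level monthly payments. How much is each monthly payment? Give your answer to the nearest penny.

At 6.80% the monthly rate is 0.0056667, so the payment is 61,700 × 0.0056667 / (1 − 1.0056667^−36) = £1,899.48.

£1,899.48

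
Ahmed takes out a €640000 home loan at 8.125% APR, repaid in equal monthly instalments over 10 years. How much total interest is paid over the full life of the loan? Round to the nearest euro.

Monthly rate = 8.125%/12 = 0.0067708; payment = 640,000 × 0.0067708 / (1 − (1+0.0067708)^−120) = €7,807.30.
Total paid = 120 × €7,807.30 = €936,876.00; interest = €936,876.00 − €640,000 = €296,876.00.

€296,876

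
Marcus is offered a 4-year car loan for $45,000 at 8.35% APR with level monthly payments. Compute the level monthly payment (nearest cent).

$1,105.99

Monthly rate = 8.35%/12 = 0.0069583; payment = 45,000 × 0.0069583 / (1 − (1+0.0069583)^−48) = $1,105.99.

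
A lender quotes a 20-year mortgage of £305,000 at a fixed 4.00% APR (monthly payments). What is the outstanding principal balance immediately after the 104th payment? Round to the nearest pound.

With monthly rate i = 4%/12 = 0.0033333, the balance after k of n payments is P · [(1+i)^n − (1+i)^k] / [(1+i)^n − 1].
(1+0.0033333)^240 = 2.22258209 and (1+0.0033333)^104 = 1.41353007, so the balance is 305,000 × (2.22258209 − 1.41353007) / (2.22258209 − 1) = £201,835.83.

£201,836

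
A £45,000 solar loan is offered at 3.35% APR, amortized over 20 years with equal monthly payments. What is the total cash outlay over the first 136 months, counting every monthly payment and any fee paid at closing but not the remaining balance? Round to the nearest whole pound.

Monthly rate = 3.35%/12 = 0.0027917; payment = 45,000 × 0.0027917 / (1 − (1+0.0027917)^−240) = £257.53.
Total outlay = 136 × £257.53 = £35,024.08.

£35,024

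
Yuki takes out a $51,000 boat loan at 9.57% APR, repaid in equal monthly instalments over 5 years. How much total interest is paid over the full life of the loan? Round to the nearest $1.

At 9.57% the monthly rate is 0.0079750, so the payment is 51,000 × 0.0079750 / (1 − 1.0079750^−60) = $1,072.84.
Total paid = 60 × $1,072.84 = $64,370.40; interest = $64,370.40 − $51,000 = $13,370.40.

$13,370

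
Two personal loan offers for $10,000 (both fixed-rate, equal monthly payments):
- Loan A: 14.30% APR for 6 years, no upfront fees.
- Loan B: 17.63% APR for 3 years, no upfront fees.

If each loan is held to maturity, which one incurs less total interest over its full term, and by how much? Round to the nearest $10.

Loan A: at 14.30% the monthly rate is 0.0119167, so the payment is 10,000 × 0.0119167 / (1 − 1.0119167^−72) = $207.67.
Total interest on Loan A = 72 × $207.67 − $10,000 = $4,952.24.
Loan B: at 17.63% the monthly rate is 0.0146917, so the payment is 10,000 × 0.0146917 / (1 − 1.0146917^−36) = $359.67.
Total interest on Loan B = 36 × $359.67 − $10,000 = $2,948.12.
Loan B is lower by $2,004.12.

Loan B by $2,000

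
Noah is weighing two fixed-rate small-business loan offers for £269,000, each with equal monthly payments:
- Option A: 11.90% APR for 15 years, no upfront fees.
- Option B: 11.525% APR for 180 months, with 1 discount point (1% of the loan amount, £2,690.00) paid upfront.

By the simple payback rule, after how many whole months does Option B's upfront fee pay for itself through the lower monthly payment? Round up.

Option A: at 11.90% the monthly rate is 0.0099167, so the payment is 269,000 × 0.0099167 / (1 − 1.0099167^−180) = £3,211.17.
Option B: at 11.525% the monthly rate is 0.0096042, so the payment is 269,000 × 0.0096042 / (1 − 1.0096042^−180) = £3,146.71.
Monthly savings = £3,211.17 − £3,146.71 = £64.46.
Break-even = £2,690.00 / £64.46 = 41.73 → 42 months.

42 months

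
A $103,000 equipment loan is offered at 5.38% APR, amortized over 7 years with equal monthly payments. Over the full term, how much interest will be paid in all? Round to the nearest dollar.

Monthly rate = 5.38%/12 = 0.0044833; payment = 103,000 × 0.0044833 / (1 − (1+0.0044833)^−84) = $1,474.25.
Total paid = 84 × $1,474.25 = $123,837.00; interest = $123,837.00 − $103,000 = $20,837.00.

$20,837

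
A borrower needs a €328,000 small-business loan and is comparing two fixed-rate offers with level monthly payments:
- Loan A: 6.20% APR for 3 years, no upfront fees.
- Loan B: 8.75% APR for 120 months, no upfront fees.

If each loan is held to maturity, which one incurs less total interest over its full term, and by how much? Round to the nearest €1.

Loan A: monthly rate = 6.2%/12 = 0.0051667; payment = 328,000 × 0.0051667 / (1 − (1+0.0051667)^−36) = €10,008.15.
Total interest on Loan A = 36 × €10,008.15 − €328,000 = €32,293.40.
Loan B: monthly rate = 8.75%/12 = 0.0072917; payment = 328,000 × 0.0072917 / (1 − (1+0.0072917)^−120) = €4,110.72.
Total interest on Loan B = 120 × €4,110.72 − €328,000 = €165,286.40.
Loan A is lower by €132,993.00.

Loan A by €132,993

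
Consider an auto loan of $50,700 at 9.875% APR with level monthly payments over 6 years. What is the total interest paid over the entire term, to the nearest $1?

At 9.875% the monthly rate is 0.0082292, so the payment is 50,700 × 0.0082292 / (1 − 1.0082292^−72) = $936.07.
Total paid = 72 × $936.07 = $67,397.04; interest = $67,397.04 − $50,700 = $16,697.04.

$16,697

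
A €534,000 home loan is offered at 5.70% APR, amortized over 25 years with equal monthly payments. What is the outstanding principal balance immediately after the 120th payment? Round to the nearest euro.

With monthly rate i = 5.7%/12 = 0.0047500, the balance after k of n payments is P · [(1+i)^n − (1+i)^k] / [(1+i)^n − 1].
(1+0.0047500)^300 = 4.14385413 and (1+0.0047500)^120 = 1.76588242, so the balance is 534,000 × (4.14385413 − 1.76588242) / (4.14385413 − 1) = €403,910.88.

€403,911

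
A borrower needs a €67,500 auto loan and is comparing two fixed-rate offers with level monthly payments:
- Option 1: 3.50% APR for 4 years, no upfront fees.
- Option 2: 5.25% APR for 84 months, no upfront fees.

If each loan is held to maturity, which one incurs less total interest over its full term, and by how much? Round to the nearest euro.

Option 1: at 3.50% the monthly rate is 0.0029167, so the payment is 67,500 × 0.0029167 / (1 − 1.0029167^−48) = €1,509.03.
Total interest on Option 1 = 48 × €1,509.03 − €67,500 = €4,933.44.
Option 2: monthly rate = 5.25%/12 = 0.0043750; payment = 67,500 × 0.0043750 / (1 − (1+0.0043750)^−84) = €961.99.
Total interest on Option 2 = 84 × €961.99 − €67,500 = €13,307.16.
Option 1 is lower by €8,373.72.

Option 1 by €8,374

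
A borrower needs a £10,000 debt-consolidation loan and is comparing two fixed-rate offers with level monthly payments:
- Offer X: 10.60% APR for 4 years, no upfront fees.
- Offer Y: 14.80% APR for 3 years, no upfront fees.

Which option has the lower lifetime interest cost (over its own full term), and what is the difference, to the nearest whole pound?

Offer X by £131

Offer X: monthly rate = 10.6%/12 = 0.0088333; payment = 10,000 × 0.0088333 / (1 − (1+0.0088333)^−48) = £256.52.
Total interest on Offer X = 48 × £256.52 − £10,000 = £2,312.96.
Offer Y: monthly rate = 14.8%/12 = 0.0123333; payment = 10,000 × 0.0123333 / (1 − (1+0.0123333)^−36) = £345.67.
Total interest on Offer Y = 36 × £345.67 − £10,000 = £2,444.12.
Offer X is lower by £131.16.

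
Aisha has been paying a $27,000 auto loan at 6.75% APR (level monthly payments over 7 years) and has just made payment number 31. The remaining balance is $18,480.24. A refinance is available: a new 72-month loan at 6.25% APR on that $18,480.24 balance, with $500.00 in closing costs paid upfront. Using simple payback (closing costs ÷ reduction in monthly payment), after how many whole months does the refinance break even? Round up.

Current payment = 27,000 × 6.75%/12 / (1 − (1+0.0056250)^−84) = $404.21.
Refinanced payment = 18,480.24 × 0.0052083 / (1 − (1+0.0052083)^−72) = $308.46.
Monthly savings = $404.21 − $308.46 = $95.75.
Break-even = $500.00 / $95.75 = 5.22 → 6 months.

6 months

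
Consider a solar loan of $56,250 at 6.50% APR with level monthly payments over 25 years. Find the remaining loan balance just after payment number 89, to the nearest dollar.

With monthly rate i = 6.5%/12 = 0.0054167, the balance after k of n payments is P · [(1+i)^n − (1+i)^k] / [(1+i)^n − 1].
(1+0.0054167)^300 = 5.05619784 and (1+0.0054167)^89 = 1.61733929, so the balance is 56,250 × (5.05619784 − 1.61733929) / (5.05619784 − 1) = $47,688.94.

$47,689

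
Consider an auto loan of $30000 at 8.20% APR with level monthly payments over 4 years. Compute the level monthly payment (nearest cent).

Monthly rate = 8.2%/12 = 0.0068333; payment = 30,000 × 0.0068333 / (1 − (1+0.0068333)^−48) = $735.21.

$735.21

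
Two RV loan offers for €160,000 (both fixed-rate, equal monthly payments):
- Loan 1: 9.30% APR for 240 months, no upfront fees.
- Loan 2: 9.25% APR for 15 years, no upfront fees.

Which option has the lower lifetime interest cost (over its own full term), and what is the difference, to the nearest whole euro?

Loan 1: monthly rate = 9.3%/12 = 0.0077500; payment = 160,000 × 0.0077500 / (1 − (1+0.0077500)^−240) = €1,470.58.
Total interest on Loan 1 = 240 × €1,470.58 − €160,000 = €192,939.20.
Loan 2: monthly rate = 9.25%/12 = 0.0077083; payment = 160,000 × 0.0077083 / (1 − (1+0.0077083)^−180) = €1,646.71.
Total interest on Loan 2 = 180 × €1,646.71 − €160,000 = €136,407.80.
Loan 2 is lower by €56,531.40.

Loan 2 by €56,531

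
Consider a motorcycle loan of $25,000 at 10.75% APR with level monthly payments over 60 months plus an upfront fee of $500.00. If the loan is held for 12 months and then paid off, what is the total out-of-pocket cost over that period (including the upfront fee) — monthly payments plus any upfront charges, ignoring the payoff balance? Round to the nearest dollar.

At 10.75% the monthly rate is 0.0089583, so the payment is 25,000 × 0.0089583 / (1 − 1.0089583^−60) = $540.45.
Total outlay = 12 × $540.45 + $500.00 = $6,985.40.

$6,985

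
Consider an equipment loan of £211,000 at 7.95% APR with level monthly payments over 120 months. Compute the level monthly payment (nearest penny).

£2,554.44

Monthly rate = 7.95%/12 = 0.0066250; payment = 211,000 × 0.0066250 / (1 − (1+0.0066250)^−120) = £2,554.44.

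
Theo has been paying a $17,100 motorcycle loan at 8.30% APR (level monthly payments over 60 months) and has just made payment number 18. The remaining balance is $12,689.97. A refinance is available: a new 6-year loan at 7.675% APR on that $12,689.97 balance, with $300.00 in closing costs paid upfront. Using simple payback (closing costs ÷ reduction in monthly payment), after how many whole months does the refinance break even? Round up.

Current payment = 17,100 × 8.3%/12 / (1 − (1+0.0069167)^−60) = $349.19.
Refinanced payment = 12,689.97 × 0.0063958 / (1 − (1+0.0063958)^−72) = $220.49.
Monthly savings = $349.19 − $220.49 = $128.70.
Break-even = $300.00 / $128.70 = 2.33 → 3 months.

3 months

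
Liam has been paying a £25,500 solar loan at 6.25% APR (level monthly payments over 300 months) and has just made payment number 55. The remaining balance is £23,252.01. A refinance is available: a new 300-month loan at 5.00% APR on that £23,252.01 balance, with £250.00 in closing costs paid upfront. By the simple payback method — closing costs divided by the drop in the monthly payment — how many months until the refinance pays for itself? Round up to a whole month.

8 months

Current payment = 25,500 × 6.25%/12 / (1 − (1+0.0052083)^−300) = £168.22.
Refinanced payment = 23,252.01 × 0.0041667 / (1 − (1+0.0041667)^−300) = £135.93.
Monthly savings = £168.22 − £135.93 = £32.29.
Break-even = £250.00 / £32.29 = 7.74 → 8 months.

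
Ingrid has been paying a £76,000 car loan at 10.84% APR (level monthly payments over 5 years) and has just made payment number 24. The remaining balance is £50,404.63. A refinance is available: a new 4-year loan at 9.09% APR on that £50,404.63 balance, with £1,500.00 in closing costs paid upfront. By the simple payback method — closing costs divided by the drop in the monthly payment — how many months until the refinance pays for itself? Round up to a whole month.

Current payment = 76,000 × 10.84%/12 / (1 − (1+0.0090333)^−60) = £1,646.37.
Refinanced payment = 50,404.63 × 0.0075750 / (1 − (1+0.0075750)^−48) = £1,256.48.
Monthly savings = £1,646.37 − £1,256.48 = £389.89.
Break-even = £1,500.00 / £389.89 = 3.85 → 4 months.

4 months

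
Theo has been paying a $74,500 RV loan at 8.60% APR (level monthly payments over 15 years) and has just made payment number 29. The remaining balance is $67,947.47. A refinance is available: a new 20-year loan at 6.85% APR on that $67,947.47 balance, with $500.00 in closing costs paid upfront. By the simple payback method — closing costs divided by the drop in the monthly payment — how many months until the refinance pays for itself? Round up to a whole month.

Current payment = 74,500 × 8.6%/12 / (1 − (1+0.0071667)^−180) = $738.00.
Refinanced payment = 67,947.47 × 0.0057083 / (1 − (1+0.0057083)^−240) = $520.70.
Monthly savings = $738.00 − $520.70 = $217.30.
Break-even = $500.00 / $217.30 = 2.30 → 3 months.

3 months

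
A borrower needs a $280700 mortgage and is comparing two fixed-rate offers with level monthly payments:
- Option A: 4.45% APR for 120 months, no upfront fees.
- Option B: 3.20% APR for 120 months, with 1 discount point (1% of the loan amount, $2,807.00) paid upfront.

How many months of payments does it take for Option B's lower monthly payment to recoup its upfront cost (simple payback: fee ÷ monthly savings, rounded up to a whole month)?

17 months

Option A: at 4.45% the monthly rate is 0.0037083, so the payment is 280,700 × 0.0037083 / (1 − 1.0037083^−120) = $2,902.37.
Option B: at 3.20% the monthly rate is 0.0026667, so the payment is 280,700 × 0.0026667 / (1 − 1.0026667^−120) = $2,736.45.
Monthly savings = $2,902.37 − $2,736.45 = $165.92.
Break-even = $2,807.00 / $165.92 = 16.92 → 17 months.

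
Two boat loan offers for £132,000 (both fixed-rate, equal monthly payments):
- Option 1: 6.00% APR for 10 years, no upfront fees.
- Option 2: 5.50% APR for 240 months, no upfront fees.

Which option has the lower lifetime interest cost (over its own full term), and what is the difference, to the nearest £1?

Option 1 by £42,066

Option 1: monthly rate = 6%/12 = 0.0050000; payment = 132,000 × 0.0050000 / (1 − (1+0.0050000)^−120) = £1,465.47.
Total interest on Option 1 = 120 × £1,465.47 − £132,000 = £43,856.40.
Option 2: monthly rate = 5.5%/12 = 0.0045833; payment = 132,000 × 0.0045833 / (1 − (1+0.0045833)^−240) = £908.01.
Total interest on Option 2 = 240 × £908.01 − £132,000 = £85,922.40.
Option 1 is lower by £42,066.00.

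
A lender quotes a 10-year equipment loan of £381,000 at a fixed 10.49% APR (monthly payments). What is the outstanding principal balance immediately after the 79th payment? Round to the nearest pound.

With monthly rate i = 10.49%/12 = 0.0087417, the balance after k of n payments is P · [(1+i)^n − (1+i)^k] / [(1+i)^n − 1].
(1+0.0087417)^120 = 2.84181105 and (1+0.0087417)^79 = 1.98891782, so the balance is 381,000 × (2.84181105 − 1.98891782) / (2.84181105 − 1) = £176,430.87.

£176,431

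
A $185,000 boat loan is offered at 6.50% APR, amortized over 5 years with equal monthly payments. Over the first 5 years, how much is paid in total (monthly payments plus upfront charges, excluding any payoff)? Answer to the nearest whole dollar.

$217,184

Monthly rate = 6.5%/12 = 0.0054167; payment = 185,000 × 0.0054167 / (1 − (1+0.0054167)^−60) = $3,619.74.
Total outlay = 60 × $3,619.74 = $217,184.40.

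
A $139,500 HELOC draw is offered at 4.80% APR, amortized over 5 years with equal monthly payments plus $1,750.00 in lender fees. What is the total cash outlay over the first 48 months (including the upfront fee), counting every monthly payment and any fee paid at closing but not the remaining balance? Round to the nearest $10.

$127,500

Monthly rate = 4.8%/12 = 0.0040000; payment = 139,500 × 0.0040000 / (1 − (1+0.0040000)^−60) = $2,619.77.
Total outlay = 48 × $2,619.77 + $1,750.00 = $127,498.96.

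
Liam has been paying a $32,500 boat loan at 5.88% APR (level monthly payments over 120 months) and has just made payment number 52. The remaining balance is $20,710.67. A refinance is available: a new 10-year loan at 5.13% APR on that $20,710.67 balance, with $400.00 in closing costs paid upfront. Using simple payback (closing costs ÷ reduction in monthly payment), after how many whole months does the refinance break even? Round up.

3 months

Current payment = 32,500 × 5.88%/12 / (1 − (1+0.0049000)^−120) = $358.86.
Refinanced payment = 20,710.67 × 0.0042750 / (1 − (1+0.0042750)^−120) = $220.99.
Monthly savings = $358.86 − $220.99 = $137.87.
Break-even = $400.00 / $137.87 = 2.90 → 3 months.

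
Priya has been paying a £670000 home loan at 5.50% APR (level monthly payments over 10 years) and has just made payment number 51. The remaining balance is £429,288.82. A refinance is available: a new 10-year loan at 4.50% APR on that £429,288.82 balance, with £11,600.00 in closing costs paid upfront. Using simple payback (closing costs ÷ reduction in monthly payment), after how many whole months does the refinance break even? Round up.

5 months

Current payment = 670,000 × 5.5%/12 / (1 − (1+0.0045833)^−120) = £7,271.26.
Refinanced payment = 429,288.82 × 0.0037500 / (1 − (1+0.0037500)^−120) = £4,449.08.
Monthly savings = £7,271.26 − £4,449.08 = £2,822.18.
Break-even = £11,600.00 / £2,822.18 = 4.11 → 5 months.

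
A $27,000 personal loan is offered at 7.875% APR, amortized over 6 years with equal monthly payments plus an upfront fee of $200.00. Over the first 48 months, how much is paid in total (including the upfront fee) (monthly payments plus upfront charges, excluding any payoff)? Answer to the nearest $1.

$22,844

Monthly rate = 7.875%/12 = 0.0065625; payment = 27,000 × 0.0065625 / (1 − (1+0.0065625)^−72) = $471.75.
Total outlay = 48 × $471.75 + $200.00 = $22,844.00.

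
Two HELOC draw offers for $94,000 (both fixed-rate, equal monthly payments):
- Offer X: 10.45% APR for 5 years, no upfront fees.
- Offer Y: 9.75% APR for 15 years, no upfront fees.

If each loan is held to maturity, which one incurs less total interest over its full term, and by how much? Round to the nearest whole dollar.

Offer X by $58,158

Offer X: monthly rate = 10.45%/12 = 0.0087083; payment = 94,000 × 0.0087083 / (1 − (1+0.0087083)^−60) = $2,018.10.
Total interest on Offer X = 60 × $2,018.10 − $94,000 = $27,086.00.
Offer Y: at 9.75% the monthly rate is 0.0081250, so the payment is 94,000 × 0.0081250 / (1 − 1.0081250^−180) = $995.80.
Total interest on Offer Y = 180 × $995.80 − $94,000 = $85,244.00.
Offer X is lower by $58,158.00.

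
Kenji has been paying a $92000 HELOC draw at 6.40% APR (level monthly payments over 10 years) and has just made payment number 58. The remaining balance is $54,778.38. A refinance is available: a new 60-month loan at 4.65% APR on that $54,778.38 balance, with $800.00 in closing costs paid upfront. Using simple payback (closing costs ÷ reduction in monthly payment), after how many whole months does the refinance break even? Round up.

Current payment = 92,000 × 6.4%/12 / (1 − (1+0.0053333)^−120) = $1,039.97.
Refinanced payment = 54,778.38 × 0.0038750 / (1 − (1+0.0038750)^−60) = $1,024.97.
Monthly savings = $1,039.97 − $1,024.97 = $15.00.
Break-even = $800.00 / $15.00 = 53.33 → 54 months.

54 months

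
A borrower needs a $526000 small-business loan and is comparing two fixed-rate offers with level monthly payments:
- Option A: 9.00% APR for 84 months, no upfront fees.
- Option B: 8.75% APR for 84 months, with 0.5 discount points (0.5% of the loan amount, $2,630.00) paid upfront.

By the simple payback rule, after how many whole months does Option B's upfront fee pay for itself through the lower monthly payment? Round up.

Option A: at 9.00% the monthly rate is 0.0075000, so the payment is 526,000 × 0.0075000 / (1 − 1.0075000^−84) = $8,462.86.
Option B: monthly rate = 8.75%/12 = 0.0072917; payment = 526,000 × 0.0072917 / (1 − (1+0.0072917)^−84) = $8,396.27.
Monthly savings = $8,462.86 − $8,396.27 = $66.59.
Break-even = $2,630.00 / $66.59 = 39.50 → 40 months.

40 months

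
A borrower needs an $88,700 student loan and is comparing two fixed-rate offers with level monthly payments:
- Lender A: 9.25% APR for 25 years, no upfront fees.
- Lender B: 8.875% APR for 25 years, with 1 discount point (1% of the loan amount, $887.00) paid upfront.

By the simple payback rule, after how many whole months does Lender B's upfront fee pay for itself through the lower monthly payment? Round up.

Lender A: at 9.25% the monthly rate is 0.0077083, so the payment is 88,700 × 0.0077083 / (1 − 1.0077083^−300) = $759.61.
Lender B: monthly rate = 8.875%/12 = 0.0073958; payment = 88,700 × 0.0073958 / (1 − (1+0.0073958)^−300) = $736.79.
Monthly savings = $759.61 − $736.79 = $22.82.
Break-even = $887.00 / $22.82 = 38.87 → 39 months.

39 months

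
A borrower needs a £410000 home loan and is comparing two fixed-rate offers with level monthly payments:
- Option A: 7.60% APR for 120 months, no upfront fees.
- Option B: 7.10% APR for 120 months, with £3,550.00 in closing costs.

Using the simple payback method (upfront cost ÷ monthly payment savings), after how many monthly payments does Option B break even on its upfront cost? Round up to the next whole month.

Option A: at 7.60% the monthly rate is 0.0063333, so the payment is 410,000 × 0.0063333 / (1 − 1.0063333^−120) = £4,888.20.
Option B: at 7.10% the monthly rate is 0.0059167, so the payment is 410,000 × 0.0059167 / (1 − 1.0059167^−120) = £4,781.61.
Monthly savings = £4,888.20 − £4,781.61 = £106.59.
Break-even = £3,550.00 / £106.59 = 33.31 → 34 months.

34 months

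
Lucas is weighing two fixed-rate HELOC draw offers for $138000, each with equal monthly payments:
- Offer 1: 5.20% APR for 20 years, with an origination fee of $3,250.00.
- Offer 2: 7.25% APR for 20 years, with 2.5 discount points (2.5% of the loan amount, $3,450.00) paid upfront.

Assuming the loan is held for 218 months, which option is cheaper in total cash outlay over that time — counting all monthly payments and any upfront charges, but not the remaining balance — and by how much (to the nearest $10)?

Offer 1 by $36,100

Offer 1: monthly rate = 5.2%/12 = 0.0043333; payment = 138,000 × 0.0043333 / (1 − (1+0.0043333)^−240) = $926.05.
Offer 2: monthly rate = 7.25%/12 = 0.0060417; payment = 138,000 × 0.0060417 / (1 − (1+0.0060417)^−240) = $1,090.72.
Over 218 months: Offer 1 costs 218 × $926.05 + $3,250.00 = $205,128.90; Offer 2 costs 218 × $1,090.72 + $3,450.00 = $241,226.96.
Offer 1 is cheaper by $241,226.96 − $205,128.90 = $36,098.06.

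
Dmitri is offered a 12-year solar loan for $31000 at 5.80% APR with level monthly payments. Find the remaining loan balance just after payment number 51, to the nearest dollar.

With monthly rate i = 5.8%/12 = 0.0048333, the balance after k of n payments is P · [(1+i)^n − (1+i)^k] / [(1+i)^n − 1].
(1+0.0048333)^144 = 2.00235382 and (1+0.0048333)^51 = 1.27877962, so the balance is 31,000 × (2.00235382 − 1.27877962) / (2.00235382 − 1) = $22,378.13.

$22,378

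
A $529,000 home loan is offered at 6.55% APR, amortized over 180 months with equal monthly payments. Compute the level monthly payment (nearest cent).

$4,622.71

At 6.55% the monthly rate is 0.0054583, so the payment is 529,000 × 0.0054583 / (1 − 1.0054583^−180) = $4,622.71.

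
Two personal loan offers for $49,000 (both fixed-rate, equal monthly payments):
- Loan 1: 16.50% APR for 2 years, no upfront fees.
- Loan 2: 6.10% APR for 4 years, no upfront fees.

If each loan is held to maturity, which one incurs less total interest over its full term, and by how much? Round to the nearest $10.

Loan 2 by $2,520

Loan 1: at 16.50% the monthly rate is 0.0137500, so the payment is 49,000 × 0.0137500 / (1 − 1.0137500^−24) = $2,410.92.
Total interest on Loan 1 = 24 × $2,410.92 − $49,000 = $8,862.08.
Loan 2: monthly rate = 6.1%/12 = 0.0050833; payment = 49,000 × 0.0050833 / (1 − (1+0.0050833)^−48) = $1,153.01.
Total interest on Loan 2 = 48 × $1,153.01 − $49,000 = $6,344.48.
Loan 2 is lower by $2,517.60.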